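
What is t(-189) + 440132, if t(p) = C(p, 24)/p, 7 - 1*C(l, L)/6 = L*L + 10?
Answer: 9243158/21 ≈ 4.4015e+5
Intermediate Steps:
C(l, L) = -18 - 6*L² (C(l, L) = 42 - 6*(L*L + 10) = 42 - 6*(L² + 10) = 42 - 6*(10 + L²) = 42 + (-60 - 6*L²) = -18 - 6*L²)
t(p) = -3474/p (t(p) = (-18 - 6*24²)/p = (-18 - 6*576)/p = (-18 - 3456)/p = -3474/p)
t(-189) + 440132 = -3474/(-189) + 440132 = -3474*(-1/189) + 440132 = 386/21 + 440132 = 9243158/21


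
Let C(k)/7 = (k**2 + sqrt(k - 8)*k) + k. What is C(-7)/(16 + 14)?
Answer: 49/5 - 49*I*sqrt(15)/30 ≈ 9.8 - 6.3259*I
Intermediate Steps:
C(k) = 7*k + 7*k**2 + 7*k*sqrt(-8 + k) (C(k) = 7*((k**2 + sqrt(k - 8)*k) + k) = 7*((k**2 + sqrt(-8 + k)*k) + k) = 7*((k**2 + k*sqrt(-8 + k)) + k) = 7*(k + k**2 + k*sqrt(-8 + k)) = 7*k + 7*k**2 + 7*k*sqrt(-8 + k))
C(-7)/(16 + 14) = (7*(-7)*(1 - 7 + sqrt(-8 - 7)))/(16 + 14) = (7*(-7)*(1 - 7 + sqrt(-15)))/30 = (7*(-7)*(1 - 7 + I*sqrt(15)))*(1/30) = (7*(-7)*(-6 + I*sqrt(15)))*(1/30) = (294 - 49*I*sqrt(15))*(1/30) = 49/5 - 49*I*sqrt(15)/30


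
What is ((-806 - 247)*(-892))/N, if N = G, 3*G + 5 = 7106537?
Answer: 234819/592211 ≈ 0.39651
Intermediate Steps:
G = 2368844 (G = -5/3 + (⅓)*7106537 = -5/3 + 7106537/3 = 2368844)
N = 2368844
((-806 - 247)*(-892))/N = ((-806 - 247)*(-892))/2368844 = -1053*(-892)*(1/2368844) = 939276*(1/2368844) = 234819/592211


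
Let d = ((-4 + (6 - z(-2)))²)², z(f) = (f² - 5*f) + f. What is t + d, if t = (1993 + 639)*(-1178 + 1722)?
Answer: 1441808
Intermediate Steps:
z(f) = f² - 4*f
t = 1431808 (t = 2632*544 = 1431808)
d = 10000 (d = ((-4 + (6 - (-2)*(-4 - 2)))²)² = ((-4 + (6 - (-2)*(-6)))²)² = ((-4 + (6 - 1*12))²)² = ((-4 + (6 - 12))²)² = ((-4 - 6)²)² = ((-10)²)² = 100² = 10000)
t + d = 1431808 + 10000 = 1441808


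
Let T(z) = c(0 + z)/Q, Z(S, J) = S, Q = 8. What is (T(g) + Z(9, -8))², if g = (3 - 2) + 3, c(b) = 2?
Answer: 1369/16 ≈ 85.563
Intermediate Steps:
g = 4 (g = 1 + 3 = 4)
T(z) = ¼ (T(z) = 2/8 = 2*(⅛) = ¼)
(T(g) + Z(9, -8))² = (¼ + 9)² = (37/4)² = 1369/16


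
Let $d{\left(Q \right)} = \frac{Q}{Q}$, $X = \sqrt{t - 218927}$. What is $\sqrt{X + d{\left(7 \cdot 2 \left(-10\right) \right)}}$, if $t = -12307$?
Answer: $\sqrt{1 + i \sqrt{231234}} \approx 15.522 + 15.49 i$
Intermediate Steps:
$X = i \sqrt{231234}$ ($X = \sqrt{-12307 - 218927} = \sqrt{-231234} = i \sqrt{231234} \approx 480.87 i$)
$d{\left(Q \right)} = 1$
$\sqrt{X + d{\left(7 \cdot 2 \left(-10\right) \right)}} = \sqrt{i \sqrt{231234} + 1} = \sqrt{1 + i \sqrt{231234}}$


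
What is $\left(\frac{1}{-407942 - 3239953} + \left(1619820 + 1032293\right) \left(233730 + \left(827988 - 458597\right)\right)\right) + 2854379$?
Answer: $\frac{5834982783212295539}{3647895} \approx 1.5995 \cdot 10^{12}$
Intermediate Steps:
$\left(\frac{1}{-407942 - 3239953} + \left(1619820 + 1032293\right) \left(233730 + \left(827988 - 458597\right)\right)\right) + 2854379 = \left(\frac{1}{-3647895} + 2652113 \left(233730 + 369391\right)\right) + 2854379 = \left(- \frac{1}{3647895} + 2652113 \cdot 603121\right) + 2854379 = \left(- \frac{1}{3647895} + 1599545044673\right) + 2854379 = \frac{5834972370737413334}{3647895} + 2854379 = \frac{5834982783212295539}{3647895}$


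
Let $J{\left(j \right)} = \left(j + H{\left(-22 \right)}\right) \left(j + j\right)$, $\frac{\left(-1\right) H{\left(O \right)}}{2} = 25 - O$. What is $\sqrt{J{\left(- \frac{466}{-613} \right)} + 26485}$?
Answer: $\frac{\sqrt{9898972573}}{613} \approx 162.31$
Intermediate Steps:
$H{\left(O \right)} = -50 + 2 O$ ($H{\left(O \right)} = - 2 \left(25 - O\right) = -50 + 2 O$)
$J{\left(j \right)} = 2 j \left(-94 + j\right)$ ($J{\left(j \right)} = \left(j + \left(-50 + 2 \left(-22\right)\right)\right) \left(j + j\right) = \left(j - 94\right) 2 j = \left(-94 + j\right) 2 j = 2 j \left(-94 + j\right)$)
$\sqrt{J{\left(- \frac{466}{-613} \right)} + 26485} = \sqrt{2 \left(- \frac{466}{-613}\right) \left(-94 - \frac{466}{-613}\right) + 26485} = \sqrt{2 \left(\left(-466\right) \left(- \frac{1}{613}\right)\right) \left(-94 - - \frac{466}{613}\right) + 26485} = \sqrt{2 \cdot \frac{466}{613} \left(-94 + \frac{466}{613}\right) + 26485} = \sqrt{2 \cdot \frac{466}{613} \left(- \frac{57156}{613}\right) + 26485} = \sqrt{- \frac{53269392}{375769} + 26485} = \sqrt{\frac{9898972573}{375769}} = \frac{\sqrt{9898972573}}{613}$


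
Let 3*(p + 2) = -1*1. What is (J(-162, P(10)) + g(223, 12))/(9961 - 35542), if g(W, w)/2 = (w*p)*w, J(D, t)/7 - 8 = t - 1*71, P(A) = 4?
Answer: 1085/25581 ≈ 0.042414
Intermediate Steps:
J(D, t) = -441 + 7*t (J(D, t) = 56 + 7*(t - 1*71) = 56 + 7*(t - 71) = 56 + 7*(-71 + t) = 56 + (-497 + 7*t) = -441 + 7*t)
p = -7/3 (p = -2 + (-1*1)/3 = -2 + (⅓)*(-1) = -2 - ⅓ = -7/3 ≈ -2.3333)
g(W, w) = -14*w²/3 (g(W, w) = 2*((w*(-7/3))*w) = 2*((-7*w/3)*w) = 2*(-7*w²/3) = -14*w²/3)
(J(-162, P(10)) + g(223, 12))/(9961 - 35542) = ((-441 + 7*4) - 14/3*12²)/(9961 - 35542) = ((-441 + 28) - 14/3*144)/(-25581) = (-413 - 672)*(-1/25581) = -1085*(-1/25581) = 1085/25581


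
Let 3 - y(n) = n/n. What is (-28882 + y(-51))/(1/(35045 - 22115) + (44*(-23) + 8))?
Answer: 373418400/12981719 ≈ 28.765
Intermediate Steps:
y(n) = 2 (y(n) = 3 - n/n = 3 - 1*1 = 3 - 1 = 2)
(-28882 + y(-51))/(1/(35045 - 22115) + (44*(-23) + 8)) = (-28882 + 2)/(1/(35045 - 22115) + (44*(-23) + 8)) = -28880/(1/12930 + (-1012 + 8)) = -28880/(1/12930 - 1004) = -28880/(-12981719/12930) = -28880*(-12930/12981719) = 373418400/12981719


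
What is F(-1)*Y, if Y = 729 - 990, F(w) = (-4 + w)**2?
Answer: -6525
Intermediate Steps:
Y = -261
F(-1)*Y = (-4 - 1)**2*(-261) = (-5)**2*(-261) = 25*(-261) = -6525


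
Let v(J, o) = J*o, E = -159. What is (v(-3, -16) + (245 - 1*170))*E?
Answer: -19557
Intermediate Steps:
(v(-3, -16) + (245 - 1*170))*E = (-3*(-16) + (245 - 1*170))*(-159) = (48 + (245 - 170))*(-159) = (48 + 75)*(-159) = 123*(-159) = -19557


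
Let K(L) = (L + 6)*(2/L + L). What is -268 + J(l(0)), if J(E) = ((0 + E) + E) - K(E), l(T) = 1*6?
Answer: -332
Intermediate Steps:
K(L) = (6 + L)*(L + 2/L)
l(T) = 6
J(E) = -2 - E² - 12/E - 4*E (J(E) = ((0 + E) + E) - (2 + E² + 6*E + 12/E) = (E + E) + (-2 - E² - 12/E - 6*E) = 2*E + (-2 - E² - 12/E - 6*E) = -2 - E² - 12/E - 4*E)
-268 + J(l(0)) = -268 + (-2 - 1*6² - 12/6 - 4*6) = -268 + (-2 - 1*36 - 12*⅙ - 24) = -268 + (-2 - 36 - 2 - 24) = -268 - 64 = -332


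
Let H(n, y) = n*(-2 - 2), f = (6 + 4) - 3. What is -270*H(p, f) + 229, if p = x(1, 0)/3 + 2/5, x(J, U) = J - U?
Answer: 1021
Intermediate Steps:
f = 7 (f = 10 - 3 = 7)
p = 11/15 (p = (1 - 1*0)/3 + 2/5 = (1 + 0)*(⅓) + 2*(⅕) = 1*(⅓) + ⅖ = ⅓ + ⅖ = 11/15 ≈ 0.73333)
H(n, y) = -4*n (H(n, y) = n*(-4) = -4*n)
-270*H(p, f) + 229 = -(-1080)*11/15 + 229 = -270*(-44/15) + 229 = 792 + 229 = 1021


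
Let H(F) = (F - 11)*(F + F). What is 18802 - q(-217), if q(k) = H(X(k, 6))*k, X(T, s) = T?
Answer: 21491386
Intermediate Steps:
H(F) = 2*F*(-11 + F) (H(F) = (-11 + F)*(2*F) = 2*F*(-11 + F))
q(k) = 2*k²*(-11 + k) (q(k) = (2*k*(-11 + k))*k = 2*k²*(-11 + k))
18802 - q(-217) = 18802 - 2*(-217)²*(-11 - 217) = 18802 - 2*47089*(-228) = 18802 - 1*(-21472584) = 18802 + 21472584 = 21491386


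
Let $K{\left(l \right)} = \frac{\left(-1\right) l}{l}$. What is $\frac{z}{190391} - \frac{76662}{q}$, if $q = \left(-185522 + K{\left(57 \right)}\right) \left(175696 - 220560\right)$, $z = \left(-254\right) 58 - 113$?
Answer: $- \frac{20595673622447}{264113691248992} \approx -0.07798$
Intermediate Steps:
$K{\left(l \right)} = -1$
$z = -14845$ ($z = -14732 - 113 = -14845$)
$q = 8323303872$ ($q = \left(-185522 - 1\right) \left(175696 - 220560\right) = \left(-185523\right) \left(-44864\right) = 8323303872$)
$\frac{z}{190391} - \frac{76662}{q} = - \frac{14845}{190391} - \frac{76662}{8323303872} = \left(-14845\right) \frac{1}{190391} - \frac{12777}{1387217312} = - \frac{14845}{190391} - \frac{12777}{1387217312} = - \frac{20595673622447}{264113691248992}$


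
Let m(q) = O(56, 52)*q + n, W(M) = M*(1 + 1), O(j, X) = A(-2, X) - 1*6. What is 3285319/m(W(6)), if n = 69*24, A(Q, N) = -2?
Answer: 3285319/1560 ≈ 2106.0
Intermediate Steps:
O(j, X) = -8 (O(j, X) = -2 - 1*6 = -2 - 6 = -8)
W(M) = 2*M (W(M) = M*2 = 2*M)
n = 1656
m(q) = 1656 - 8*q (m(q) = -8*q + 1656 = 1656 - 8*q)
3285319/m(W(6)) = 3285319/(1656 - 16*6) = 3285319/(1656 - 8*12) = 3285319/(1656 - 96) = 3285319/1560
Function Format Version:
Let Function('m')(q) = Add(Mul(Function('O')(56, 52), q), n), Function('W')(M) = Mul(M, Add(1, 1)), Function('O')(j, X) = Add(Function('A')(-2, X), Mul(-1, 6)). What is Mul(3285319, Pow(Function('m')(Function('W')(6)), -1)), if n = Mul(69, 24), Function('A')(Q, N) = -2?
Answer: Rational(3285319, 1560) ≈ 2106.0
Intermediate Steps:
Function('O')(j, X) = -8 (Function('O')(j, X) = Add(-2, Mul(-1, 6)) = Add(-2, -6) = -8)
Function('W')(M) = Mul(2, M) (Function('W')(M) = Mul(M, 2) = Mul(2, M))
n = 1656
Function('m')(q) = Add(1656, Mul(-8, q)) (Function('m')(q) = Add(Mul(-8, q), 1656) = Add(1656, Mul(-8, q)))
Mul(3285319, Pow(Function('m')(Function('W')(6)), -1)) = Mul(3285319, Pow(Add(1656, Mul(-8, Mul(2, 6))), -1)) = Mul(3285319, Pow(Add(1656, Mul(-8, 12)), -1)) = Mul(3285319, Pow(Add(1656, -96), -1)) = Mul(3285319, Pow(1560, -1)) = Mul(3285319, Rational(1, 1560)) = Rational(3285319, 1560)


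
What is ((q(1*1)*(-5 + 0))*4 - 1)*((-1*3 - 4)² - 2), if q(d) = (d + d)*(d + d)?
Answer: -3807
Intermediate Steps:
q(d) = 4*d² (q(d) = (2*d)*(2*d) = 4*d²)
((q(1*1)*(-5 + 0))*4 - 1)*((-1*3 - 4)² - 2) = (((4*(1*1)²)*(-5 + 0))*4 - 1)*((-1*3 - 4)² - 2) = (((4*1²)*(-5))*4 - 1)*((-3 - 4)² - 2) = (((4*1)*(-5))*4 - 1)*((-7)² - 2) = ((4*(-5))*4 - 1)*(49 - 2) = (-20*4 - 1)*47 = (-80 - 1)*47 = -81*47 = -3807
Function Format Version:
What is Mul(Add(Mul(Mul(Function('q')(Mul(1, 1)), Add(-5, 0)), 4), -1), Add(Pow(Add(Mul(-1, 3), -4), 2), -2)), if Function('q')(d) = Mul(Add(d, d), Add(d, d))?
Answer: -3807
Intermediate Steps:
Function('q')(d) = Mul(4, Pow(d, 2)) (Function('q')(d) = Mul(Mul(2, d), Mul(2, d)) = Mul(4, Pow(d, 2)))
Mul(Add(Mul(Mul(Function('q')(Mul(1, 1)), Add(-5, 0)), 4), -1), Add(Pow(Add(Mul(-1, 3), -4), 2), -2)) = Mul(Add(Mul(Mul(Mul(4, Pow(Mul(1, 1), 2)), Add(-5, 0)), 4), -1), Add(Pow(Add(Mul(-1, 3), -4), 2), -2)) = Mul(Add(Mul(Mul(Mul(4, Pow(1, 2)), -5), 4), -1), Add(Pow(Add(-3, -4), 2), -2)) = Mul(Add(Mul(Mul(Mul(4, 1), -5), 4), -1), Add(Pow(-7, 2), -2)) = Mul(Add(Mul(Mul(4, -5), 4), -1), Add(49, -2)) = Mul(Add(Mul(-20, 4), -1), 47) = Mul(Add(-80, -1), 47) = Mul(-81, 47) = -3807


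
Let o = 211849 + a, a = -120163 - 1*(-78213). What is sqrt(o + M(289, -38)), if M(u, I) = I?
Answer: sqrt(169861) ≈ 412.14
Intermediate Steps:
a = -41950 (a = -120163 + 78213 = -41950)
o = 169899 (o = 211849 - 41950 = 169899)
sqrt(o + M(289, -38)) = sqrt(169899 - 38) = sqrt(169861)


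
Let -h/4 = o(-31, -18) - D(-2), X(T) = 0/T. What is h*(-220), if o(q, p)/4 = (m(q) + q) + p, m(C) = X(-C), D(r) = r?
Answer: -170720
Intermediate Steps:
X(T) = 0
m(C) = 0
o(q, p) = 4*p + 4*q (o(q, p) = 4*((0 + q) + p) = 4*(q + p) = 4*(p + q) = 4*p + 4*q)
h = 776 (h = -4*((4*(-18) + 4*(-31)) - 1*(-2)) = -4*((-72 - 124) + 2) = -4*(-196 + 2) = -4*(-194) = 776)
h*(-220) = 776*(-220) = -170720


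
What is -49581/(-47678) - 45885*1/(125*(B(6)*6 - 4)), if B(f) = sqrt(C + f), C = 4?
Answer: -82735464/25626925 - 27531*sqrt(10)/4300 ≈ -23.475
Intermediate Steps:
B(f) = sqrt(4 + f)
-49581/(-47678) - 45885*1/(125*(B(6)*6 - 4)) = -49581/(-47678) - 45885*1/(125*(sqrt(4 + 6)*6 - 4)) = -49581*(-1/47678) - 45885*1/(125*(sqrt(10)*6 - 4)) = 49581/47678 - 45885*1/(125*(6*sqrt(10) - 4)) = 49581/47678 - 45885*1/(125*(-4 + 6*sqrt(10))) = 49581/47678 - 45885/(-500 + 750*sqrt(10))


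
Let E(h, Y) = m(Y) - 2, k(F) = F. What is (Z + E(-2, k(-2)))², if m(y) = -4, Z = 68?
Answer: 3844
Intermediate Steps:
E(h, Y) = -6 (E(h, Y) = -4 - 2 = -6)
(Z + E(-2, k(-2)))² = (68 - 6)² = 62² = 3844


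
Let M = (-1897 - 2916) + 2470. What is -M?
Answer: 2343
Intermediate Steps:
M = -2343 (M = -4813 + 2470 = -2343)
-M = -1*(-2343) = 2343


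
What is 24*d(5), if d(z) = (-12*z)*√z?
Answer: -1440*√5 ≈ -3219.9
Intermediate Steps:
d(z) = -12*z^(3/2)
24*d(5) = 24*(-60*√5) = -1440*√5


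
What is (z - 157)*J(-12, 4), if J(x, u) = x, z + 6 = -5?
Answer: 2016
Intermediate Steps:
z = -11 (z = -6 - 5 = -11)
(z - 157)*J(-12, 4) = (-11 - 157)*(-12) = -168*(-12) = 2016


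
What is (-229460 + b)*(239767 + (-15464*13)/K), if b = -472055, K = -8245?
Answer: -277390247803941/1649 ≈ -1.6822e+11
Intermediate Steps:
(-229460 + b)*(239767 + (-15464*13)/K) = (-229460 - 472055)*(239767 - 15464*13/(-8245)) = -701515*(239767 - 201032*(-1/8245)) = -701515*(239767 + 201032/8245) = -701515*1977079947/8245 = -277390247803941/1649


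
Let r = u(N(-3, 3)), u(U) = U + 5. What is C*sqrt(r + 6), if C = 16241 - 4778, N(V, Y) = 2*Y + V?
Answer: 11463*sqrt(14) ≈ 42891.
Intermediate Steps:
N(V, Y) = V + 2*Y
C = 11463
u(U) = 5 + U
r = 8 (r = 5 + (-3 + 2*3) = 5 + (-3 + 6) = 5 + 3 = 8)
C*sqrt(r + 6) = 11463*sqrt(8 + 6) = 11463*sqrt(14)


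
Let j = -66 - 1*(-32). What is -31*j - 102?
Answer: 952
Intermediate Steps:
j = -34 (j = -66 + 32 = -34)
-31*j - 102 = -31*(-34) - 102 = 1054 - 102 = 952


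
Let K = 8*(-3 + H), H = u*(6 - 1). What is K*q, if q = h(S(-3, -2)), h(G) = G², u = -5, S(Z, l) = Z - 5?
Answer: -14336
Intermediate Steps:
S(Z, l) = -5 + Z
H = -25 (H = -5*(6 - 1) = -5*5 = -25)
K = -224 (K = 8*(-3 - 25) = 8*(-28) = -224)
q = 64 (q = (-5 - 3)² = (-8)² = 64)
K*q = -224*64 = -14336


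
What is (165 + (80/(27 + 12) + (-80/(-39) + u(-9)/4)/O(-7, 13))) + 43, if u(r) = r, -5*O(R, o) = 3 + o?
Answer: 524443/2496 ≈ 210.11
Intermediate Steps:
O(R, o) = -⅗ - o/5 (O(R, o) = -(3 + o)/5 = -⅗ - o/5)
(165 + (80/(27 + 12) + (-80/(-39) + u(-9)/4)/O(-7, 13))) + 43 = (165 + (80/(27 + 12) + (-80/(-39) - 9/4)/(-⅗ - ⅕*13))) + 43 = (165 + (80/39 + (-80*(-1/39) - 9*¼)/(-⅗ - 13/5))) + 43 = (165 + (80*(1/39) + (80/39 - 9/4)/(-16/5))) + 43 = (165 + (80/39 - 31/156*(-5/16))) + 43 = (165 + (80/39 + 155/2496)) + 43 = (165 + 5275/2496) + 43 = 417115/2496 + 43 = 524443/2496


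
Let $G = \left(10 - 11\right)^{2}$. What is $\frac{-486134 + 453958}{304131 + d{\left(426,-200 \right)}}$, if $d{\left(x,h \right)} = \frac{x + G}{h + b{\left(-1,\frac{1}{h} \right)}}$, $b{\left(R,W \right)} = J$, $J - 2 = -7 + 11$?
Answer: $- \frac{6242144}{59000987} \approx -0.1058$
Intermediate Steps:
$J = 6$ ($J = 2 + \left(-7 + 11\right) = 2 + 4 = 6$)
$b{\left(R,W \right)} = 6$
$G = 1$ ($G = \left(-1\right)^{2} = 1$)
$d{\left(x,h \right)} = \frac{1 + x}{6 + h}$ ($d{\left(x,h \right)} = \frac{x + 1}{h + 6} = \frac{1 + x}{6 + h}$)
$\frac{-486134 + 453958}{304131 + d{\left(426,-200 \right)}} = \frac{-486134 + 453958}{304131 + \frac{1 + 426}{6 - 200}} = - \frac{32176}{304131 + \frac{1}{-194} \cdot 427} = - \frac{32176}{304131 - \frac{427}{194}} = - \frac{32176}{\frac{59000987}{194}} = \left(-32176\right) \frac{194}{59000987} = - \frac{6242144}{59000987}$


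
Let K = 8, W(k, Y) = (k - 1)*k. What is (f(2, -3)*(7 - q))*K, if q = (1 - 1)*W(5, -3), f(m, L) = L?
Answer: -168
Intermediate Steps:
W(k, Y) = k*(-1 + k) (W(k, Y) = (-1 + k)*k = k*(-1 + k))
q = 0 (q = (1 - 1)*(5*(-1 + 5)) = 0*(5*4) = 0*20 = 0)
(f(2, -3)*(7 - q))*K = -3*(7 - 1*0)*8 = -3*(7 + 0)*8 = -3*7*8 = -21*8 = -168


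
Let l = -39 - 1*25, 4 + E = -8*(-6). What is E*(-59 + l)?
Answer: -5412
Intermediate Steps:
E = 44 (E = -4 - 8*(-6) = -4 + 48 = 44)
l = -64 (l = -39 - 25 = -64)
E*(-59 + l) = 44*(-59 - 64) = 44*(-123) = -5412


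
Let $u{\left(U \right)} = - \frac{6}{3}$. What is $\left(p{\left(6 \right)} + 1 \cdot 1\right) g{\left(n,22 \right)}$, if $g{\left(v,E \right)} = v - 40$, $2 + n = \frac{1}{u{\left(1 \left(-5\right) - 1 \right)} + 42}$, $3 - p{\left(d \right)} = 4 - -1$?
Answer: $\frac{1679}{40} \approx 41.975$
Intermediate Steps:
$p{\left(d \right)} = -2$ ($p{\left(d \right)} = 3 - \left(4 - -1\right) = 3 - \left(4 + 1\right) = 3 - 5 = -2$)
$u{\left(U \right)} = -2$ ($u{\left(U \right)} = \left(-6\right) \frac{1}{3} = -2$)
$n = - \frac{79}{40}$ ($n = -2 + \frac{1}{-2 + 42} = -2 + \frac{1}{40} = - \frac{79}{40} \approx -1.975$)
$g{\left(v,E \right)} = -40 + v$
$\left(p{\left(6 \right)} + 1 \cdot 1\right) g{\left(n,22 \right)} = \left(-2 + 1 \cdot 1\right) \left(-40 - \frac{79}{40}\right) = \left(-2 + 1\right) \left(- \frac{1679}{40}\right) = \left(-1\right) \left(- \frac{1679}{40}\right) = \frac{1679}{40}$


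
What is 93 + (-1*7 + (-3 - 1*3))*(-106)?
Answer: 1471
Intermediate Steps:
93 + (-1*7 + (-3 - 1*3))*(-106) = 93 + (-7 + (-3 - 3))*(-106) = 93 + (-7 - 6)*(-106) = 93 - 13*(-106) = 93 + 1378 = 1471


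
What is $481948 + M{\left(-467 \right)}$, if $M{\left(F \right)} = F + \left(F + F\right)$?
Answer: $480547$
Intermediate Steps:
$M{\left(F \right)} = 3 F$ ($M{\left(F \right)} = F + 2 F = 3 F$)
$481948 + M{\left(-467 \right)} = 481948 + 3 \left(-467\right) = 481948 - 1401 = 480547$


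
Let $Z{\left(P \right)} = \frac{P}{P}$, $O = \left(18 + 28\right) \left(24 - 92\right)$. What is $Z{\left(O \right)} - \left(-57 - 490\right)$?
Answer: $548$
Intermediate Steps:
$O = -3128$ ($O = 46 \left(-68\right) = -3128$)
$Z{\left(P \right)} = 1$
$Z{\left(O \right)} - \left(-57 - 490\right) = 1 - \left(-57 - 490\right) = 1 - -547 = 1 + 547 = 548$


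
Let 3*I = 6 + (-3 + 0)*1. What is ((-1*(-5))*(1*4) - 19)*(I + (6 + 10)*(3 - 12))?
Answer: -143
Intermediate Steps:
I = 1 (I = (6 + (-3 + 0)*1)/3 = (6 - 3*1)/3 = (6 - 3)/3 = (⅓)*3 = 1)
((-1*(-5))*(1*4) - 19)*(I + (6 + 10)*(3 - 12)) = ((-1*(-5))*(1*4) - 19)*(1 + (6 + 10)*(3 - 12)) = (5*4 - 19)*(1 + 16*(-9)) = (20 - 19)*(1 - 144) = 1*(-143) = -143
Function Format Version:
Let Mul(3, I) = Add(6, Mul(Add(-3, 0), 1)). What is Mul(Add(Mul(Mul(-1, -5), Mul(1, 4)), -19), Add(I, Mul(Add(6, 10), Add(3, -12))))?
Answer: -143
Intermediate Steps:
I = 1 (I = Mul(Rational(1, 3), Add(6, Mul(Add(-3, 0), 1))) = Mul(Rational(1, 3), Add(6, Mul(-3, 1))) = Mul(Rational(1, 3), Add(6, -3)) = Mul(Rational(1, 3), 3) = 1)
Mul(Add(Mul(Mul(-1, -5), Mul(1, 4)), -19), Add(I, Mul(Add(6, 10), Add(3, -12)))) = Mul(Add(Mul(Mul(-1, -5), Mul(1, 4)), -19), Add(1, Mul(Add(6, 10), Add(3, -12)))) = Mul(Add(Mul(5, 4), -19), Add(1, Mul(16, -9))) = Mul(Add(20, -19), Add(1, -144)) = Mul(1, -143) = -143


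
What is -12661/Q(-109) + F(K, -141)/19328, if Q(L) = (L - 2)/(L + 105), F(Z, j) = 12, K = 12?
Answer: -244711475/536352 ≈ -456.25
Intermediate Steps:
Q(L) = (-2 + L)/(105 + L)
-12661/Q(-109) + F(K, -141)/19328 = -12661*(105 - 109)/(-2 - 109) + 12/19328 = -12661/(-111/(-4)) + 12*(1/19328) = -12661/((-¼*(-111))) + 3/4832 = -12661/111/4 + 3/4832 = -12661*4/111 + 3/4832 = -50644/111 + 3/4832 = -244711475/536352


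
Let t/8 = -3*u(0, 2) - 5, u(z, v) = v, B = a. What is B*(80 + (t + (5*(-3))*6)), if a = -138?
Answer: 13524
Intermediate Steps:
B = -138
t = -88 (t = 8*(-3*2 - 5) = 8*(-6 - 5) = 8*(-11) = -88)
B*(80 + (t + (5*(-3))*6)) = -138*(80 + (-88 + (5*(-3))*6)) = -138*(80 + (-88 - 15*6)) = -138*(80 + (-88 - 90)) = -138*(80 - 178) = -138*(-98) = 13524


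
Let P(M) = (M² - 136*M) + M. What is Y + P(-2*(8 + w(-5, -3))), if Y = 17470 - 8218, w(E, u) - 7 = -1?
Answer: 13816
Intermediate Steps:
w(E, u) = 6 (w(E, u) = 7 - 1 = 6)
Y = 9252
P(M) = M² - 135*M
Y + P(-2*(8 + w(-5, -3))) = 9252 + (-2*(8 + 6))*(-135 - 2*(8 + 6)) = 9252 + (-2*14)*(-135 - 2*14) = 9252 - 28*(-135 - 28) = 9252 - 28*(-163) = 9252 + 4564 = 13816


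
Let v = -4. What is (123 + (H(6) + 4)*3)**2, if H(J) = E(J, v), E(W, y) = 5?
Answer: 22500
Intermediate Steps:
H(J) = 5
(123 + (H(6) + 4)*3)**2 = (123 + (5 + 4)*3)**2 = (123 + 9*3)**2 = (123 + 27)**2 = 150**2 = 22500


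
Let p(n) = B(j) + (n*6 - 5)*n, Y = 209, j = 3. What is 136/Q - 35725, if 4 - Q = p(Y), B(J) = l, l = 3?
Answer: -1165706767/32630 ≈ -35725.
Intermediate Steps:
B(J) = 3
p(n) = 3 + n*(-5 + 6*n) (p(n) = 3 + (n*6 - 5)*n = 3 + (6*n - 5)*n = 3 + (-5 + 6*n)*n = 3 + n*(-5 + 6*n))
Q = -261040 (Q = 4 - (3 - 5*209 + 6*209**2) = 4 - (3 - 1045 + 6*43681) = 4 - (3 - 1045 + 262086) = 4 - 1*261044 = 4 - 261044 = -261040)
136/Q - 35725 = 136/(-261040) - 35725 = 136*(-1/261040) - 35725 = -17/32630 - 35725 = -1165706767/32630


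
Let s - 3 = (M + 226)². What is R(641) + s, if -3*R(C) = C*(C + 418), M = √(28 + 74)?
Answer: -175092 + 452*√102 ≈ -1.7053e+5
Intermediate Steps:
M = √102 ≈ 10.100
s = 3 + (226 + √102)² (s = 3 + (√102 + 226)² = 3 + (226 + √102)² ≈ 55746.)
R(C) = -C*(418 + C)/3 (R(C) = -C*(C + 418)/3 = -C*(418 + C)/3)
R(641) + s = -⅓*641*(418 + 641) + (51181 + 452*√102) = -⅓*641*1059 + (51181 + 452*√102) = -226273 + (51181 + 452*√102) = -175092 + 452*√102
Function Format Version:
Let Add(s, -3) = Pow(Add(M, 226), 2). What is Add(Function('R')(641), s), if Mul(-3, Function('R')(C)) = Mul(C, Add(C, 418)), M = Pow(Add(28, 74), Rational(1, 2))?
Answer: Add(-175092, Mul(452, Pow(102, Rational(1, 2)))) ≈ -1.7053e+5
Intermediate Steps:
M = Pow(102, Rational(1, 2)) ≈ 10.100
s = Add(3, Pow(Add(226, Pow(102, Rational(1, 2))), 2)) (s = Add(3, Pow(Add(Pow(102, Rational(1, 2)), 226), 2)) = Add(3, Pow(Add(226, Pow(102, Rational(1, 2))), 2)) ≈ 55746.)
Function('R')(C) = Mul(Rational(-1, 3), C, Add(418, C)) (Function('R')(C) = Mul(Rational(-1, 3), Mul(C, Add(C, 418))) = Mul(Rational(-1, 3), Mul(C, Add(418, C))) = Mul(Rational(-1, 3), C, Add(418, C)))
Add(Function('R')(641), s) = Add(Mul(Rational(-1, 3), 641, Add(418, 641)), Add(51181, Mul(452, Pow(102, Rational(1, 2))))) = Add(Mul(Rational(-1, 3), 641, 1059), Add(51181, Mul(452, Pow(102, Rational(1, 2))))) = Add(-226273, Add(51181, Mul(452, Pow(102, Rational(1, 2))))) = Add(-175092, Mul(452, Pow(102, Rational(1, 2))))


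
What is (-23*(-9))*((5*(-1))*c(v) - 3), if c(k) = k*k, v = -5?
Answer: -26496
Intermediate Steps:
c(k) = k**2
(-23*(-9))*((5*(-1))*c(v) - 3) = (-23*(-9))*((5*(-1))*(-5)**2 - 3) = 207*(-5*25 - 3) = 207*(-125 - 3) = 207*(-128) = -26496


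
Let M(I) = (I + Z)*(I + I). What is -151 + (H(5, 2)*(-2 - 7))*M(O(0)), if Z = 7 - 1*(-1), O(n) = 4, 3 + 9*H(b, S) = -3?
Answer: 425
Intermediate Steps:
H(b, S) = -⅔ (H(b, S) = -⅓ + (⅑)*(-3) = -⅓ - ⅓ = -⅔)
Z = 8 (Z = 7 + 1 = 8)
M(I) = 2*I*(8 + I) (M(I) = (I + 8)*(I + I) = (8 + I)*(2*I) = 2*I*(8 + I))
-151 + (H(5, 2)*(-2 - 7))*M(O(0)) = -151 + (-2*(-2 - 7)/3)*(2*4*(8 + 4)) = -151 + (-⅔*(-9))*(2*4*12) = -151 + 6*96 = -151 + 576 = 425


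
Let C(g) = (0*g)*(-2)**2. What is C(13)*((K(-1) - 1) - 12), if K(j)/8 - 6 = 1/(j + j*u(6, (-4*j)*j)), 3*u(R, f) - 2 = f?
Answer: 0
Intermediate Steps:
u(R, f) = 2/3 + f/3
C(g) = 0 (C(g) = 0*4 = 0)
K(j) = 48 + 8/(j + j*(2/3 - 4*j**2/3)) (K(j) = 48 + 8/(j + j*(2/3 + ((-4*j)*j)/3)) = 48 + 8/(j + j*(2/3 + (-4*j**2)/3)) = 48 + 8/(j + j*(2/3 - 4*j**2/3)))
C(13)*((K(-1) - 1) - 12) = 0*((24*(-1 - 10*(-1) + 8*(-1)**3)/(-1*(-5 + 4*(-1)**2)) - 1) - 12) = 0*((24*(-1)*(-1 + 10 + 8*(-1))/(-5 + 4*1) - 1) - 12) = 0*((24*(-1)*(-1 + 10 - 8)/(-5 + 4) - 1) - 12) = 0*((24*(-1)*1/(-1) - 1) - 12) = 0*((24*(-1)*(-1)*1 - 1) - 12) = 0*((24 - 1) - 12) = 0*(23 - 12) = 0*11 = 0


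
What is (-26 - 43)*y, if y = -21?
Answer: 1449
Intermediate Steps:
(-26 - 43)*y = (-26 - 43)*(-21) = -69*(-21) = 1449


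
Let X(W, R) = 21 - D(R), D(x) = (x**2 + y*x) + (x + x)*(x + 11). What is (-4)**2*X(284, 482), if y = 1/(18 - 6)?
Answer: -33964568/3 ≈ -1.1322e+7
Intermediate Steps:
y = 1/12 ≈ 0.083333
D(x) = x**2 + x/12 + 2*x*(11 + x) (D(x) = (x**2 + x/12) + (x + x)*(x + 11) = (x**2 + x/12) + (2*x)*(11 + x) = (x**2 + x/12) + 2*x*(11 + x) = x**2 + x/12 + 2*x*(11 + x))
X(W, R) = 21 - R*(265 + 36*R)/12
(-4)**2*X(284, 482) = (-4)**2*(21 - 1/12*482*(265 + 36*482)) = 16*(21 - 1/12*482*(265 + 17352)) = 16*(21 - 1/12*482*17617) = 16*(21 - 4245697/6) = 16*(-4245571/6) = -33964568/3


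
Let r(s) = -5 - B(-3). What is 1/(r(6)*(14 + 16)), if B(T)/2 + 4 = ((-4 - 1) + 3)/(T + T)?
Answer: 1/70 ≈ 0.014286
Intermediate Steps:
B(T) = -8 - 2/T (B(T) = -8 + 2*(((-4 - 1) + 3)/(T + T)) = -8 + 2*((-5 + 3)/((2*T))) = -8 + 2*(-1/T) = -8 - 2/T)
r(s) = 7/3 (r(s) = -5 - (-8 - 2/(-3)) = -5 - (-8 - 2*(-1/3)) = -5 - (-8 + 2/3) = -5 - 1*(-22/3) = -5 + 22/3 = 7/3)
1/(r(6)*(14 + 16)) = 1/(7*(14 + 16)/3) = 1/((7/3)*30) = 1/70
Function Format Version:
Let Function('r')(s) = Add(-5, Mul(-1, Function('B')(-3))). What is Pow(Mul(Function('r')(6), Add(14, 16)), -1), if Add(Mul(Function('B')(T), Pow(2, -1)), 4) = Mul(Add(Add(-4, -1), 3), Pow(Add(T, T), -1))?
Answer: Rational(1, 70) ≈ 0.014286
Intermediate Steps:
Function('B')(T) = Add(-8, Mul(-2, Pow(T, -1))) (Function('B')(T) = Add(-8, Mul(2, Mul(Add(Add(-4, -1), 3), Pow(Add(T, T), -1)))) = Add(-8, Mul(2, Mul(Add(-5, 3), Pow(Mul(2, T), -1)))) = Add(-8, Mul(2, Mul(-2, Mul(Rational(1, 2), Pow(T, -1))))) = Add(-8, Mul(2, Mul(-1, Pow(T, -1)))) = Add(-8, Mul(-2, Pow(T, -1))))
Function('r')(s) = Rational(7, 3) (Function('r')(s) = Add(-5, Mul(-1, Add(-8, Mul(-2, Pow(-3, -1))))) = Add(-5, Mul(-1, Add(-8, Mul(-2, Rational(-1, 3))))) = Add(-5, Mul(-1, Add(-8, Rational(2, 3)))) = Add(-5, Mul(-1, Rational(-22, 3))) = Add(-5, Rational(22, 3)) = Rational(7, 3))
Pow(Mul(Function('r')(6), Add(14, 16)), -1) = Pow(Mul(Rational(7, 3), Add(14, 16)), -1) = Pow(Mul(Rational(7, 3), 30), -1) = Pow(70, -1) = Rational(1, 70)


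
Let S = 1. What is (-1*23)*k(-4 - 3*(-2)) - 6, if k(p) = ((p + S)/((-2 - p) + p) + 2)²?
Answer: -47/4 ≈ -11.750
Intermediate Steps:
k(p) = (3/2 - p/2)² (k(p) = ((p + 1)/((-2 - p) + p) + 2)² = ((1 + p)/(-2) + 2)² = ((1 + p)*(-½) + 2)² = ((-½ - p/2) + 2)² = (3/2 - p/2)²)
(-1*23)*k(-4 - 3*(-2)) - 6 = (-1*23)*((-3 + (-4 - 3*(-2)))²/4) - 6 = -23*(-3 + (-4 + 6))²/4 - 6 = -23*(-3 + 2)²/4 - 6 = -23*(-1)²/4 - 6 = -23/4 - 6 = -47/4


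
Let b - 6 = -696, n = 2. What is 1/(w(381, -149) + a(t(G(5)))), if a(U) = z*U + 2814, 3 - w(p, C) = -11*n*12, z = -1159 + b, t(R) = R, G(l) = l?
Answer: -1/6164 ≈ -0.00016223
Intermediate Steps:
b = -690 (b = 6 - 696 = -690)
z = -1849 (z = -1159 - 690 = -1849)
w(p, C) = 267 (w(p, C) = 3 - (-11*2)*12 = 3 - (-22)*12 = 3 - 1*(-264) = 3 + 264 = 267)
a(U) = 2814 - 1849*U (a(U) = -1849*U + 2814 = 2814 - 1849*U)
1/(w(381, -149) + a(t(G(5)))) = 1/(267 + (2814 - 1849*5)) = 1/(267 + (2814 - 9245)) = 1/(267 - 6431) = 1/(-6164) = -1/6164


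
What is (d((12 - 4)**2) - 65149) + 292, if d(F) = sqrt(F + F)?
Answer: -64857 + 8*sqrt(2) ≈ -64846.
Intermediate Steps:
d(F) = sqrt(2)*sqrt(F) (d(F) = sqrt(2*F) = sqrt(2)*sqrt(F))
(d((12 - 4)**2) - 65149) + 292 = (sqrt(2)*sqrt((12 - 4)**2) - 65149) + 292 = (sqrt(2)*sqrt(8**2) - 65149) + 292 = (sqrt(2)*sqrt(64) - 65149) + 292 = (sqrt(2)*8 - 65149) + 292 = (8*sqrt(2) - 65149) + 292 = (-65149 + 8*sqrt(2)) + 292 = -64857 + 8*sqrt(2)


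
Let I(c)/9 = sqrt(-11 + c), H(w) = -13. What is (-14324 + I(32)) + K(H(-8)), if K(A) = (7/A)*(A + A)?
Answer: -14310 + 9*sqrt(21) ≈ -14269.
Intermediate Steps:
K(A) = 14 (K(A) = (7/A)*(2*A) = 14)
I(c) = 9*sqrt(-11 + c)
(-14324 + I(32)) + K(H(-8)) = (-14324 + 9*sqrt(-11 + 32)) + 14 = (-14324 + 9*sqrt(21)) + 14 = -14310 + 9*sqrt(21)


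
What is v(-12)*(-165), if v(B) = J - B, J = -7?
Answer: -825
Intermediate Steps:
v(B) = -7 - B
v(-12)*(-165) = (-7 - 1*(-12))*(-165) = (-7 + 12)*(-165) = 5*(-165) = -825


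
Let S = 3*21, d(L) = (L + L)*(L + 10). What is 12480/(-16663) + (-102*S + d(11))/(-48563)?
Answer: -506688108/809205269 ≈ -0.62615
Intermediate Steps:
d(L) = 2*L*(10 + L) (d(L) = (2*L)*(10 + L) = 2*L*(10 + L))
S = 63
12480/(-16663) + (-102*S + d(11))/(-48563) = 12480/(-16663) + (-102*63 + 2*11*(10 + 11))/(-48563) = 12480*(-1/16663) + (-6426 + 2*11*21)*(-1/48563) = -12480/16663 + (-6426 + 462)*(-1/48563) = -12480/16663 - 5964*(-1/48563) = -12480/16663 + 5964/48563 = -506688108/809205269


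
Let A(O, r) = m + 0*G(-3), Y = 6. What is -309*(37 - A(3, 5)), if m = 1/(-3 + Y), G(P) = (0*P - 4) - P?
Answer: -11330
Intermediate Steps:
G(P) = -4 - P (G(P) = (0 - 4) - P = -4 - P)
m = 1/3 (m = 1/(-3 + 6) = 1/3 ≈ 0.33333)
A(O, r) = 1/3 (A(O, r) = 1/3 + 0*(-4 - 1*(-3)) = 1/3 + 0*(-4 + 3) = 1/3 + 0*(-1) = 1/3 + 0 = 1/3)
-309*(37 - A(3, 5)) = -309*(37 - 1*1/3) = -309*(37 - 1/3) = -309*110/3 = -11330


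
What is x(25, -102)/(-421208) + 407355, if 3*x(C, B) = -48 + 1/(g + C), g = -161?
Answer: 70005123421249/171852864 ≈ 4.0736e+5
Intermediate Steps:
x(C, B) = -16 + 1/(3*(-161 + C)) (x(C, B) = (-48 + 1/(-161 + C))/3 = -16 + 1/(3*(-161 + C)))
x(25, -102)/(-421208) + 407355 = ((7729 - 48*25)/(3*(-161 + 25)))/(-421208) + 407355 = ((⅓)*(7729 - 1200)/(-136))*(-1/421208) + 407355 = ((⅓)*(-1/136)*6529)*(-1/421208) + 407355 = -6529/408*(-1/421208) + 407355 = 6529/171852864 + 407355 = 70005123421249/171852864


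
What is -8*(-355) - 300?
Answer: 2540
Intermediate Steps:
-8*(-355) - 300 = 2840 - 300 = 2540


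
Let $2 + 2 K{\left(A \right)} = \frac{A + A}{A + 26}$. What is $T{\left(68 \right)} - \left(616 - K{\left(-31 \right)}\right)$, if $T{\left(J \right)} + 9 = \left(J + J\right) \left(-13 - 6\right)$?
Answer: $- \frac{16019}{5} \approx -3203.8$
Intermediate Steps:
$K{\left(A \right)} = -1 + \frac{A}{26 + A}$ ($K{\left(A \right)} = -1 + \frac{\left(A + A\right) \frac{1}{A + 26}}{2} = -1 + \frac{2 A \frac{1}{26 + A}}{2} = -1 + \frac{A}{26 + A}$)
$T{\left(J \right)} = -9 - 38 J$ ($T{\left(J \right)} = -9 + \left(J + J\right) \left(-13 - 6\right) = -9 + 2 J \left(-19\right) = -9 - 38 J$)
$T{\left(68 \right)} - \left(616 - K{\left(-31 \right)}\right) = \left(-9 - 2584\right) - \left(616 - - \frac{26}{26 - 31}\right) = \left(-9 - 2584\right) - \left(616 - - \frac{26}{-5}\right) = -2593 - \left(616 - \left(-26\right) \left(- \frac{1}{5}\right)\right) = -2593 - \left(616 - \frac{26}{5}\right) = -2593 - \frac{3054}{5} = - \frac{16019}{5}$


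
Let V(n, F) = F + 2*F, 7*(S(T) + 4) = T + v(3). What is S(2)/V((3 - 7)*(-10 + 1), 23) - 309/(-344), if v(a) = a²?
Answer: 143399/166152 ≈ 0.86306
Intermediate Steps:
S(T) = -19/7 + T/7 (S(T) = -4 + (T + 3²)/7 = -4 + (T + 9)/7 = -4 + (9 + T)/7 = -4 + (9/7 + T/7) = -19/7 + T/7)
V(n, F) = 3*F
S(2)/V((3 - 7)*(-10 + 1), 23) - 309/(-344) = (-19/7 + (⅐)*2)/((3*23)) - 309/(-344) = (-19/7 + 2/7)/69 - 309*(-1/344) = -17/7*1/69 + 309/344 = -17/483 + 309/344 = 143399/166152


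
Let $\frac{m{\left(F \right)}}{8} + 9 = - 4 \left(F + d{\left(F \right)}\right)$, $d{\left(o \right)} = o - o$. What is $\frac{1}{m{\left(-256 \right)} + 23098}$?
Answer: $\frac{1}{31218} \approx 3.2033 \cdot 10^{-5}$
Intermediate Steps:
$d{\left(o \right)} = 0$
$m{\left(F \right)} = -72 - 32 F$ ($m{\left(F \right)} = -72 + 8 \left(- 4 \left(F + 0\right)\right) = -72 + 8 \left(- 4 F\right) = -72 - 32 F$)
$\frac{1}{m{\left(-256 \right)} + 23098} = \frac{1}{\left(-72 - -8192\right) + 23098} = \frac{1}{\left(-72 + 8192\right) + 23098} = \frac{1}{8120 + 23098} = \frac{1}{31218}$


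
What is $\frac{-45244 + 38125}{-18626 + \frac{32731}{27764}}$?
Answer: $\frac{65883972}{172366511} \approx 0.38223$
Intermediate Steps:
$\frac{-45244 + 38125}{-18626 + \frac{32731}{27764}} = - \frac{7119}{-18626 + 32731 \cdot \frac{1}{27764}} = - \frac{7119}{-18626 + \frac{32731}{27764}} = - \frac{7119}{- \frac{517099533}{27764}} = \left(-7119\right) \left(- \frac{27764}{517099533}\right) = \frac{65883972}{172366511}$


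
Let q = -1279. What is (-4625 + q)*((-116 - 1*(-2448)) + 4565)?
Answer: -40719888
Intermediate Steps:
(-4625 + q)*((-116 - 1*(-2448)) + 4565) = (-4625 - 1279)*((-116 - 1*(-2448)) + 4565) = -5904*((-116 + 2448) + 4565) = -5904*(2332 + 4565) = -5904*6897 = -40719888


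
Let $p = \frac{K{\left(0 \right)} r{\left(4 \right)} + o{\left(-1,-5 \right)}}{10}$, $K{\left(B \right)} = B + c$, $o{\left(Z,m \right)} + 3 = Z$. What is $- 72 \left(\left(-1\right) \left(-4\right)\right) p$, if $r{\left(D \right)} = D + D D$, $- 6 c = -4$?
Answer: $- \frac{1344}{5} \approx -268.8$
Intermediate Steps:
$c = \frac{2}{3}$ ($c = \left(- \frac{1}{6}\right) \left(-4\right) = \frac{2}{3} \approx 0.66667$)
$r{\left(D \right)} = D + D^{2}$
$o{\left(Z,m \right)} = -3 + Z$
$K{\left(B \right)} = \frac{2}{3} + B$ ($K{\left(B \right)} = B + \frac{2}{3} = \frac{2}{3} + B$)
$p = \frac{14}{15}$ ($p = \frac{\left(\frac{2}{3} + 0\right) 4 \left(1 + 4\right) - 4}{10} = \left(\frac{2 \cdot 4 \cdot 5}{3} - 4\right) \frac{1}{10} = \left(\frac{2}{3} \cdot 20 - 4\right) \frac{1}{10} = \left(\frac{40}{3} - 4\right) \frac{1}{10} = \frac{28}{3} \cdot \frac{1}{10} = \frac{14}{15} \approx 0.93333$)
$- 72 \left(\left(-1\right) \left(-4\right)\right) p = - 72 \left(\left(-1\right) \left(-4\right)\right) \frac{14}{15} = \left(-72\right) 4 \cdot \frac{14}{15} = \left(-288\right) \frac{14}{15} = - \frac{1344}{5}$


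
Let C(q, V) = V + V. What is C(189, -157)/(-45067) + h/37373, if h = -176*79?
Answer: -614876446/1684288991 ≈ -0.36507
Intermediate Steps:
C(q, V) = 2*V
h = -13904
C(189, -157)/(-45067) + h/37373 = (2*(-157))/(-45067) - 13904/37373 = -314*(-1/45067) - 13904*1/37373 = 314/45067 - 13904/37373 = -614876446/1684288991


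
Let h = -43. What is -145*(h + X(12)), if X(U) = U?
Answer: 4495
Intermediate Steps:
-145*(h + X(12)) = -145*(-43 + 12) = -145*(-31) = 4495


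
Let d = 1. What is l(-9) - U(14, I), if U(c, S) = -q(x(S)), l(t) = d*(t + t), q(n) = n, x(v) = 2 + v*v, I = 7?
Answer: 33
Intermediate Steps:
x(v) = 2 + v**2
l(t) = 2*t (l(t) = 1*(t + t) = 1*(2*t) = 2*t)
U(c, S) = -2 - S**2 (U(c, S) = -(2 + S**2) = -2 - S**2)
l(-9) - U(14, I) = 2*(-9) - (-2 - 1*7**2) = -18 - (-2 - 1*49) = -18 - (-2 - 49) = -18 - 1*(-51) = -18 + 51 = 33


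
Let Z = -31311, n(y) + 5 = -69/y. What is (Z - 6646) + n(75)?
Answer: -949073/25 ≈ -37963.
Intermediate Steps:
n(y) = -5 - 69/y
(Z - 6646) + n(75) = (-31311 - 6646) + (-5 - 69/75) = -37957 + (-5 - 69*1/75) = -37957 + (-5 - 23/25) = -37957 - 148/25 = -949073/25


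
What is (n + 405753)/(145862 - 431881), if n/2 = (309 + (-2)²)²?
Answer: -601691/286019 ≈ -2.1037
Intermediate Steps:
n = 195938 (n = 2*(309 + (-2)²)² = 2*(309 + 4)² = 2*313² = 2*97969 = 195938)
(n + 405753)/(145862 - 431881) = (195938 + 405753)/(145862 - 431881) = 601691/(-286019) = 601691*(-1/286019) = -601691/286019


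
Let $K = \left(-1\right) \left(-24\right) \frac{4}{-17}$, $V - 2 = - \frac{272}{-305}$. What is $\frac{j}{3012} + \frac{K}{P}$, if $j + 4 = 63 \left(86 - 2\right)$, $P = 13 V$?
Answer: $\frac{4363686}{2718079} \approx 1.6054$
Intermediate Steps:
$V = \frac{882}{305}$ ($V = 2 - \frac{272}{-305} = 2 - - \frac{272}{305} = 2 + \frac{272}{305} = \frac{882}{305} \approx 2.8918$)
$P = \frac{11466}{305}$ ($P = 13 \cdot \frac{882}{305} = \frac{11466}{305} \approx 37.593$)
$K = - \frac{96}{17}$ ($K = 24 \cdot 4 \left(- \frac{1}{17}\right) = 24 \left(- \frac{4}{17}\right) = - \frac{96}{17} \approx -5.6471$)
$j = 5288$ ($j = -4 + 63 \left(86 - 2\right) = -4 + 63 \cdot 84 = -4 + 5292 = 5288$)
$\frac{j}{3012} + \frac{K}{P} = \frac{5288}{3012} - \frac{96}{17 \cdot \frac{11466}{305}} = 5288 \cdot \frac{1}{3012} - \frac{4880}{32487} = \frac{1322}{753} - \frac{4880}{32487} = \frac{4363686}{2718079}$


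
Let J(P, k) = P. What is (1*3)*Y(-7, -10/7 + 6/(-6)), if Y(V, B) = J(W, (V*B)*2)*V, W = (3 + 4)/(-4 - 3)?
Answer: 21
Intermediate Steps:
W = -1 (W = 7/(-7) = 7*(-1/7) = -1)
Y(V, B) = -V
(1*3)*Y(-7, -10/7 + 6/(-6)) = (1*3)*(-1*(-7)) = 3*7 = 21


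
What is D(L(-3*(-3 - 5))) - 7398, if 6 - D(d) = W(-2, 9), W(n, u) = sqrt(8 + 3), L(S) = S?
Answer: -7392 - sqrt(11) ≈ -7395.3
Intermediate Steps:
W(n, u) = sqrt(11)
D(d) = 6 - sqrt(11)
D(L(-3*(-3 - 5))) - 7398 = (6 - sqrt(11)) - 7398 = -7392 - sqrt(11)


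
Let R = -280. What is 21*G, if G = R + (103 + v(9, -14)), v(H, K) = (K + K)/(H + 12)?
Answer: -3745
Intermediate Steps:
v(H, K) = 2*K/(12 + H) (v(H, K) = (2*K)/(12 + H) = 2*K/(12 + H))
G = -535/3 (G = -280 + (103 + 2*(-14)/(12 + 9)) = -280 + (103 + 2*(-14)/21) = -280 + (103 + 2*(-14)*(1/21)) = -280 + (103 - 4/3) = -280 + 305/3 = -535/3 ≈ -178.33)
21*G = 21*(-535/3) = -3745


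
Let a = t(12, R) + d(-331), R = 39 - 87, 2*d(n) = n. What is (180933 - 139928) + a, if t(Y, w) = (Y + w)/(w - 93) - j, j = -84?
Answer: 3846833/94 ≈ 40924.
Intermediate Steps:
d(n) = n/2
R = -48
t(Y, w) = 84 + (Y + w)/(-93 + w) (t(Y, w) = (Y + w)/(w - 93) - 1*(-84) = (Y + w)/(-93 + w) + 84 = 84 + (Y + w)/(-93 + w))
a = -7637/94 (a = (-7812 + 12 + 85*(-48))/(-93 - 48) + (½)*(-331) = (-7812 + 12 - 4080)/(-141) - 331/2 = -1/141*(-11880) - 331/2 = 3960/47 - 331/2 = -7637/94 ≈ -81.245)
(180933 - 139928) + a = (180933 - 139928) - 7637/94 = 41005 - 7637/94 = 3846833/94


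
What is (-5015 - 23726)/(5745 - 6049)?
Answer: 28741/304 ≈ 94.543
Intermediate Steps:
(-5015 - 23726)/(5745 - 6049) = -28741/(-304) = -28741*(-1/304) = 28741/304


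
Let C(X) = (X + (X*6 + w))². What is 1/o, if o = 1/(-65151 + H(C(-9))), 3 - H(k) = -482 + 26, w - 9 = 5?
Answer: -64692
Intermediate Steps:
w = 14 (w = 9 + 5 = 14)
C(X) = (14 + 7*X)² (C(X) = (X + (X*6 + 14))² = (X + (6*X + 14))² = (X + (14 + 6*X))² = (14 + 7*X)²)
H(k) = 459 (H(k) = 3 - (-482 + 26) = 3 - 1*(-456) = 3 + 456 = 459)
o = -1/64692 (o = 1/(-65151 + 459) = 1/(-64692) = -1/64692 ≈ -1.5458e-5)
1/o = 1/(-1/64692) = -64692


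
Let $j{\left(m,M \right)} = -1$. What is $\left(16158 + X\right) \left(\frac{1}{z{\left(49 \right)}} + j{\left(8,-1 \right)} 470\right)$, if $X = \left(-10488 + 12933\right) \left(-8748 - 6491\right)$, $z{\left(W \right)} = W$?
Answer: $\frac{857673583713}{49} \approx 1.7504 \cdot 10^{10}$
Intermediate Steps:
$X = -37259355$ ($X = 2445 \left(-15239\right) = -37259355$)
$\left(16158 + X\right) \left(\frac{1}{z{\left(49 \right)}} + j{\left(8,-1 \right)} 470\right) = \left(16158 - 37259355\right) \left(\frac{1}{49} - 470\right) = - 37243197 \left(\frac{1}{49} - 470\right) = \left(-37243197\right) \left(- \frac{23029}{49}\right) = \frac{857673583713}{49}$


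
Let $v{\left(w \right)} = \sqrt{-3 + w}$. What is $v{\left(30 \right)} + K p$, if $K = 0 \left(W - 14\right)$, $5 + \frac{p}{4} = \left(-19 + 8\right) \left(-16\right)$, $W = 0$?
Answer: $3 \sqrt{3} \approx 5.1962$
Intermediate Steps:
$p = 684$ ($p = -20 + 4 \left(-19 + 8\right) \left(-16\right) = -20 + 4 \left(\left(-11\right) \left(-16\right)\right) = -20 + 4 \cdot 176 = -20 + 704 = 684$)
$K = 0$ ($K = 0 \left(0 - 14\right) = 0 \left(-14\right) = 0$)
$v{\left(30 \right)} + K p = \sqrt{-3 + 30} + 0 \cdot 684 = \sqrt{27} + 0 = 3 \sqrt{3} + 0 = 3 \sqrt{3}$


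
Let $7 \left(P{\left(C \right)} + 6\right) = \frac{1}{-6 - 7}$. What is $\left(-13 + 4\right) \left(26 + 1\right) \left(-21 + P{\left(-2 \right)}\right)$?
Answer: $\frac{597294}{91} \approx 6563.7$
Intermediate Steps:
$P{\left(C \right)} = - \frac{547}{91}$ ($P{\left(C \right)} = -6 + \frac{1}{7 \left(-6 - 7\right)} = -6 + \frac{1}{7 \left(-13\right)} = -6 + \frac{1}{7} \left(- \frac{1}{13}\right) = -6 - \frac{1}{91} = - \frac{547}{91}$)
$\left(-13 + 4\right) \left(26 + 1\right) \left(-21 + P{\left(-2 \right)}\right) = \left(-13 + 4\right) \left(26 + 1\right) \left(-21 - \frac{547}{91}\right) = \left(-9\right) 27 \left(- \frac{2458}{91}\right) = \left(-243\right) \left(- \frac{2458}{91}\right) = \frac{597294}{91}$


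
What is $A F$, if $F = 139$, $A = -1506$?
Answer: $-209334$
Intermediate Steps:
$A F = \left(-1506\right) 139 = -209334$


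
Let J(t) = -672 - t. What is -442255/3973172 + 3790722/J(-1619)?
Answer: 885927746747/221329052 ≈ 4002.8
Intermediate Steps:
-442255/3973172 + 3790722/J(-1619) = -442255/3973172 + 3790722/(-672 - 1*(-1619)) = -442255*1/3973172 + 3790722/(-672 + 1619) = -26015/233716 + 3790722/947 = 885927746747/221329052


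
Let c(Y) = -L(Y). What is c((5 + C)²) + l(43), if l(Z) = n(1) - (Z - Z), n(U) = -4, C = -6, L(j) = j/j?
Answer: -5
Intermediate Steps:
L(j) = 1
l(Z) = -4 (l(Z) = -4 - (Z - Z) = -4 - 1*0 = -4 + 0 = -4)
c(Y) = -1 (c(Y) = -1*1 = -1)
c((5 + C)²) + l(43) = -1 - 4 = -5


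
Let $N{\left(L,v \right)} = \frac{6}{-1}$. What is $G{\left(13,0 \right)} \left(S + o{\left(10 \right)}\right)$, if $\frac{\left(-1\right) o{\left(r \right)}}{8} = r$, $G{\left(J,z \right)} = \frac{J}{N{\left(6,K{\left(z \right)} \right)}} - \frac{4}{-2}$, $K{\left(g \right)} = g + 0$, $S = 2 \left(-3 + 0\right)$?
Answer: $\frac{43}{3} \approx 14.333$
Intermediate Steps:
$S = -6$ ($S = 2 \left(-3\right) = -6$)
$K{\left(g \right)} = g$
$N{\left(L,v \right)} = -6$ ($N{\left(L,v \right)} = 6 \left(-1\right) = -6$)
$G{\left(J,z \right)} = 2 - \frac{J}{6}$ ($G{\left(J,z \right)} = \frac{J}{-6} - \frac{4}{-2} = J \left(- \frac{1}{6}\right) - -2 = - \frac{J}{6} + 2 = 2 - \frac{J}{6}$)
$o{\left(r \right)} = - 8 r$
$G{\left(13,0 \right)} \left(S + o{\left(10 \right)}\right) = \left(2 - \frac{13}{6}\right) \left(-6 - 80\right) = \left(- \frac{1}{6}\right) \left(-86\right) = \frac{43}{3}$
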